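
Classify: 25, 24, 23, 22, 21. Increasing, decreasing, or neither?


Differences: -1, -1, -1, -1
All differences < 0 → strictly DECREASING

Monotonically decreasing


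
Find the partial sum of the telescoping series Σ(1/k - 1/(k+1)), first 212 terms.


Telescoping: adjacent terms cancel.
= 1/1 - 1/213
= 1 - 1/213 = 212/213

Sum = 212/213


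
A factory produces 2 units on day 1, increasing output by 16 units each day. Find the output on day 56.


aₙ = a₁ + (n-1)d
= 2 + (56-1)×16
= 2 + 880
= 882

a_56 = 882


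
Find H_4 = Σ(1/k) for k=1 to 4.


H_4 = 1/1 + 1/2 + 1/3 + 1/4
= 25/12
≈ 2.0833

H_4 = 25/12 ≈ 2.0833


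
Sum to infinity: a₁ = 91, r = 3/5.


S∞ = a₁/(1-r) = 91/(1 - 3/5)
= 91/(2/5)
= 455/2

S∞ = 455/2


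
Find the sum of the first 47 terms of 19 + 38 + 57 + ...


aₙ = 19 + (47-1)×19 = 893
Sₙ = n(a₁+aₙ)/2 = 47×(19+893)/2
= 47×912/2 = 21432

S_47 = 21432


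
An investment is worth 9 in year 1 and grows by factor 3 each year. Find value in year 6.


aₙ = a₁·r^(n-1)
= 9×3^5
= 9×243
= 2187

a_6 = 2187


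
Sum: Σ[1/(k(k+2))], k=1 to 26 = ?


1/(k(k+2)) = (1/2)·(1/k - 1/(k+2)) (partial fractions)
Telescoping: Σ = (1/2)·(1 + 1/2 - 1/27 - 1/28) = 1079/1512

Sum = 1079/1512


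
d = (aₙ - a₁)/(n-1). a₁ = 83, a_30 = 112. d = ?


d = (aₙ - a₁)/(n-1)
= (112 - 83)/(30-1)
= 29/29 = 1

d = 1


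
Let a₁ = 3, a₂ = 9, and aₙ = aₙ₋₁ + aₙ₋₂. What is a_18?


Computing iteratively: 3, 9, 12, 21, 33, 54, 87, 141, 228, 369, 597, 966, ...
a_18 = 17334

a_18 = 17334


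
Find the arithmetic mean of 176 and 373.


AM = (176 + 373)/2 = 549/2 = 274.5

AM = 274.5


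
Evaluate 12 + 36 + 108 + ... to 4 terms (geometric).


Sₙ = 12×(3^4 - 1)/(3 - 1)
= 12×(81 - 1)/2
= 12×80/2
= 480

S_4 = 480


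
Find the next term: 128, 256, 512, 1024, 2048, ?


Pattern: powers of 2: 2ⁿ
Terms: 128, 256, 512, 1024, 2048
Next term = 4096

Next term = 4096


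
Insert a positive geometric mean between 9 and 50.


GM = √(9×50) = √450 = 21.2132

GM = 21.2132


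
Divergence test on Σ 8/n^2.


lim(n→∞) 8/n^2 = 0
lim aₙ = 0 → nth-term test is INCONCLUSIVE
(Need other tests; this is actually a convergent p-series with p=2 > 1)

Inconclusive (lim aₙ = 0; need another test)


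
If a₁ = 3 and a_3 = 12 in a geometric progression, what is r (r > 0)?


r^(n-1) = aₙ/a₁
r^2 = 12/3 = 4
r = 4^(1/2)
= ±2; taking r > 0 gives r = 2

r = 2


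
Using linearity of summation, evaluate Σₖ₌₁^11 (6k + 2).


Σ(6k+2) = 6·Σk + 2·n
= 6·66 + 2·11
= 396 + 22 = 418

Σ = 418


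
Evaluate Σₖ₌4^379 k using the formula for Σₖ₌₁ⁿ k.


Σₖ₌4^379 k = Σₖ₌₁^379 k − Σₖ₌₁^3 k
= 379·380/2 − 3·4/2
= 72010 − 6 = 72004

Σk = 72004


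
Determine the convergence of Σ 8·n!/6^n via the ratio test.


aₙ = 8·n!/6^n
a_{n+1}/aₙ = (n+1)!/6^(n+1) × 6^n/n!  (constant 8 cancels)
= (n+1)/6
L = lim(n→∞) (n+1)/6 = ∞
L > 1 → series DIVERGES

Diverges (ratio test: L = ∞ > 1)


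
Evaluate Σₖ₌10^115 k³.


Σₖ₌10^115 k³ = [115·116/2]² − [9·10/2]²
= 44488900 − 2025 = 44486875

Σk³ = 44486875


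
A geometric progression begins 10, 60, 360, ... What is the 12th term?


aₙ = a₁·r^(n-1)
= 10×6^11
= 10×362797056
= 3627970560

a_12 = 3627970560


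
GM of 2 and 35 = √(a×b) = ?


GM = √(2×35) = √70 = 8.3666

GM = 8.3666


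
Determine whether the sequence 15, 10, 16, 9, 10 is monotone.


Differences: -5, 6, -7, 1
Difference at position 2 is +6 (> 0) but position 1 is -5 (< 0) — sequence both rises and falls
→ NOT monotonic

Not monotonic


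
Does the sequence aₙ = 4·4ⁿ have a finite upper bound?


aₙ = 4·4ⁿ → as n→∞, aₙ→∞ (since base 4 > 1)
No finite upper bound exists
The sequence is UNBOUNDED

Unbounded (aₙ → ∞ as n → ∞)


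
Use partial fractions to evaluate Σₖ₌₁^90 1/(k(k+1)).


1/(k(k+1)) = 1/k - 1/(k+1) (partial fractions)
Telescoping: Σ = 1 - 1/91 = 90/91

Sum = 90/91


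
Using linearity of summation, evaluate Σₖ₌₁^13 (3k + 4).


Σ(3k+4) = 3·Σk + 4·n
= 3·91 + 4·13
= 273 + 52 = 325

Σ = 325


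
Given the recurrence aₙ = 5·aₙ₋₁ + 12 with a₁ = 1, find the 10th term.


Computing step by step:
a_1 = 1
a_2 = 17
a_3 = 97
a_4 = 497
a_5 = 2497
a_6 = 12497
a_7 = 62497
a_8 = 312497
a_9 = 1562497
a_10 = 7812497


a_10 = 7812497


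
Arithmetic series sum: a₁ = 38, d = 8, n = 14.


aₙ = 38 + (14-1)×8 = 142
Sₙ = n(a₁+aₙ)/2 = 14×(38+142)/2
= 14×180/2 = 1260

S_14 = 1260


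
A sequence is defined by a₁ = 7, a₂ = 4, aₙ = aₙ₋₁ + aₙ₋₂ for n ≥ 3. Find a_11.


Computing iteratively: 7, 4, 11, 15, 26, 41, 67, 108, 175, 283, 458
a_11 = 458

a_11 = 458


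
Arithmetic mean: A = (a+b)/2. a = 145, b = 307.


AM = (145 + 307)/2 = 452/2 = 226

AM = 226


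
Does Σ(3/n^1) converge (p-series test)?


p-series test: Σ c/n^p converges if p > 1, diverges if p ≤ 1 (constant c > 0 doesn't affect convergence).
p = 1
1 ≤ 1 → DIVERGES

Diverges (p = 1 ≤ 1)


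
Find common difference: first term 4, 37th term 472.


d = (aₙ - a₁)/(n-1)
= (472 - 4)/(37-1)
= 468/36 = 13

d = 13


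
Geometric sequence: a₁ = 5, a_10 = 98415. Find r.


r^(n-1) = aₙ/a₁
r^9 = 98415/5 = 19683
r = 19683^(1/9)
= 3

r = 3


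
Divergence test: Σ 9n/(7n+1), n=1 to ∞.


lim(n→∞) 9n/(7n+1) = 9/7 = 9/7  (divide numerator and denominator by n)
lim aₙ = 9/7 ≠ 0 → series DIVERGES

Diverges (lim aₙ = 9/7 ≠ 0)


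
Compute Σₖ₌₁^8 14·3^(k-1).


Sₙ = 14×(3^8 - 1)/(3 - 1)
= 14×(6561 - 1)/2
= 14×6560/2
= 45920

S_8 = 45920


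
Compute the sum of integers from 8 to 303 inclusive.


Σₖ₌8^303 k = Σₖ₌₁^303 k − Σₖ₌₁^7 k
= 303·304/2 − 7·8/2
= 46056 − 28 = 46028

Σk = 46028


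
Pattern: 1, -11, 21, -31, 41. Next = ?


Pattern: alternating sign, magnitude arithmetic (d=10)
Terms: 1, -11, 21, -31, 41
Next term = -51

Next term = -51


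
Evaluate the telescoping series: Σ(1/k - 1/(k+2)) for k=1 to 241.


Telescoping with gap 2: two head and two tail terms survive.
= (1 + 1/2) - (1/242 + 1/243)
= 3/2 - 1/242 - 1/243 = 43862/29403

Sum = 43862/29403


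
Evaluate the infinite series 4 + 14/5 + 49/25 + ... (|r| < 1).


S∞ = a₁/(1-r) = 4/(1 - 7/10)
= 4/(3/10)
= 40/3

S∞ = 40/3


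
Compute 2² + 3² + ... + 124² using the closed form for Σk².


Σₖ₌2^124 k² = Σₖ₌₁^124 k² − Σₖ₌₁^1 k²
= 124·125·249/6 − 1·2·3/6
= 643250 − 1 = 643249

Σk² = 643249


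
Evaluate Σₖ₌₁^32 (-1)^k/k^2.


S = -1 + 1/4 - 1/9 + 1/16 - 1/25 + 1/36 - 1/49 + 1/64 ± ...
= -0.822
(Full series converges to -π²/12 ≈ -0.8225)

S_32 = -0.822


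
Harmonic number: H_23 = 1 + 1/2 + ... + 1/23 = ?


H_23 = 1/1 + 1/2 + 1/3 + ... + 1/23
= 444316699/118982864
≈ 3.7343

H_23 = 444316699/118982864 ≈ 3.7343


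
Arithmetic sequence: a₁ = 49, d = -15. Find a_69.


aₙ = a₁ + (n-1)d
= 49 + (69-1)×-15
= 49 - 1020
= -971

a_69 = -971


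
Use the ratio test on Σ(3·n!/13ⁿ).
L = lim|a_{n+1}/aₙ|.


aₙ = 3·n!/13^n
a_{n+1}/aₙ = (n+1)!/13^(n+1) × 13^n/n!  (constant 3 cancels)
= (n+1)/13
L = lim(n→∞) (n+1)/13 = ∞
L > 1 → series DIVERGES

Diverges (ratio test: L = ∞ > 1)


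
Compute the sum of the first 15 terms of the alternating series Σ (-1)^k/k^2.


S = -1 + 1/4 - 1/9 + 1/16 - 1/25 + 1/36 - 1/49 + 1/64 ± ...
= -0.8245
(Full series converges to -π²/12 ≈ -0.8225)

S_15 = -0.8245


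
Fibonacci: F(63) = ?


Fibonacci sequence: 1, 1, 2, 3, 5, 8, 13, 21, 34, 55, 89, ...
F(63) = 6557470319842

F(63) = 6557470319842


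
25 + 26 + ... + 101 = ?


Σₖ₌25^101 k = Σₖ₌₁^101 k − Σₖ₌₁^24 k
= 101·102/2 − 24·25/2
= 5151 − 300 = 4851

Σk = 4851


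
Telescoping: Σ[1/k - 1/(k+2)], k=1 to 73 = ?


Telescoping with gap 2: two head and two tail terms survive.
= (1 + 1/2) - (1/74 + 1/75)
= 3/2 - 1/74 - 1/75 = 4088/2775

Sum = 4088/2775


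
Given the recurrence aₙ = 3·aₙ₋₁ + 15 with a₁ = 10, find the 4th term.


Computing step by step:
a_1 = 10
a_2 = 45
a_3 = 150
a_4 = 465


a_4 = 465


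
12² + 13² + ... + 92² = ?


Σₖ₌12^92 k² = Σₖ₌₁^92 k² − Σₖ₌₁^11 k²
= 92·93·185/6 − 11·12·23/6
= 263810 − 506 = 263304

Σk² = 263304


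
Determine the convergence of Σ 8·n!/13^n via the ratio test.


aₙ = 8·n!/13^n
a_{n+1}/aₙ = (n+1)!/13^(n+1) × 13^n/n!  (constant 8 cancels)
= (n+1)/13
L = lim(n→∞) (n+1)/13 = ∞
L > 1 → series DIVERGES

Diverges (ratio test: L = ∞ > 1)


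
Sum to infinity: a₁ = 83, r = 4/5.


S∞ = a₁/(1-r) = 83/(1 - 4/5)
= 83/(1/5)
= 415

S∞ = 415


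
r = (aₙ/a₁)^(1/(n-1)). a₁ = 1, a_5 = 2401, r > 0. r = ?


r^(n-1) = aₙ/a₁
r^4 = 2401/1 = 2401
r = 2401^(1/4)
= ±7; taking r > 0 gives r = 7

r = 7


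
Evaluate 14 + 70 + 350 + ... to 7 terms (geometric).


Sₙ = 14×(5^7 - 1)/(5 - 1)
= 14×(78125 - 1)/4
= 14×78124/4
= 273434

S_7 = 273434


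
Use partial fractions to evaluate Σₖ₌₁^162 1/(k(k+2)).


1/(k(k+2)) = (1/2)·(1/k - 1/(k+2)) (partial fractions)
Telescoping: Σ = (1/2)·(1 + 1/2 - 1/163 - 1/164) = 39771/53464

Sum = 39771/53464


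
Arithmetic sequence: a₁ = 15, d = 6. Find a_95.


aₙ = a₁ + (n-1)d
= 15 + (95-1)×6
= 15 + 564
= 579

a_95 = 579


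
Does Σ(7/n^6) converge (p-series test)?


p-series test: Σ c/n^p converges if p > 1, diverges if p ≤ 1 (constant c > 0 doesn't affect convergence).
p = 6
6 > 1 → CONVERGES

Converges (p = 6 > 1)


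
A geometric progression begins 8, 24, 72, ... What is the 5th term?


aₙ = a₁·r^(n-1)
= 8×3^4
= 8×81
= 648

a_5 = 648


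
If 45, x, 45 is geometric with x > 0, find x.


GM = √(45×45) = √2025 = 45

GM = 45


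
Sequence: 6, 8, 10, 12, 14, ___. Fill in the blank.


Pattern: arithmetic (d=2)
Terms: 6, 8, 10, 12, 14
Next term = 16

Next term = 16


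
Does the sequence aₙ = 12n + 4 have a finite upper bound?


aₙ = 12n + 4 → as n→∞, aₙ→∞
No finite upper bound exists
The sequence is UNBOUNDED

Unbounded (aₙ → ∞ as n → ∞)


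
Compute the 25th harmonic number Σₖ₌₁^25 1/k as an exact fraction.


H_25 = 1/1 + 1/2 + 1/3 + ... + 1/25
= 34052522467/8923714800
≈ 3.816

H_25 = 34052522467/8923714800 ≈ 3.816


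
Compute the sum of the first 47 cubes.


n(n+1)/2 = 47×48/2 = 1128
Σk³ = 1128² = 1272384

Σk³ = 1272384


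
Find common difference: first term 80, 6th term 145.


d = (aₙ - a₁)/(n-1)
= (145 - 80)/(6-1)
= 65/5 = 13

d = 13


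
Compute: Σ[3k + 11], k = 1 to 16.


Σ(3k+11) = 3·Σk + 11·n
= 3·136 + 11·16
= 408 + 176 = 584

Σ = 584


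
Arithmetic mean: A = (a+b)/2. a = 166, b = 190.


AM = (166 + 190)/2 = 356/2 = 178

AM = 178


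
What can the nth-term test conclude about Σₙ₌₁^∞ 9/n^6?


lim(n→∞) 9/n^6 = 0
lim aₙ = 0 → nth-term test is INCONCLUSIVE
(Need other tests; this is actually a convergent p-series with p=6 > 1)

Inconclusive (lim aₙ = 0; need another test)


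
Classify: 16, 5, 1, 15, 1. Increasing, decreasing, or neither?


Differences: -11, -4, 14, -14
Difference at position 3 is +14 (> 0) but position 1 is -11 (< 0) — sequence both rises and falls
→ NOT monotonic

Not monotonic


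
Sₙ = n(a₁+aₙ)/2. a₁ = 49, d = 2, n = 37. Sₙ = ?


aₙ = 49 + (37-1)×2 = 121
Sₙ = n(a₁+aₙ)/2 = 37×(49+121)/2
= 37×170/2 = 3145

S_37 = 3145


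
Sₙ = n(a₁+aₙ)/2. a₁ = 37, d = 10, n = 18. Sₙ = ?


aₙ = 37 + (18-1)×10 = 207
Sₙ = n(a₁+aₙ)/2 = 18×(37+207)/2
= 18×244/2 = 2196

S_18 = 2196


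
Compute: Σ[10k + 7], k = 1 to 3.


Σ(10k+7) = 10·Σk + 7·n
= 10·6 + 7·3
= 60 + 21 = 81

Σ = 81


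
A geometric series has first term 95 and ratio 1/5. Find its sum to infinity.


S∞ = a₁/(1-r) = 95/(1 - 1/5)
= 95/(4/5)
= 475/4

S∞ = 475/4


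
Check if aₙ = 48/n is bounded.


a₁ = 48, a₂ = 48/2, a₃ = 48/3, ...
0 < aₙ ≤ 48 for all n ≥ 1
Lower bound: 0, Upper bound: 48
The sequence IS bounded

Bounded (0 < aₙ ≤ 48)


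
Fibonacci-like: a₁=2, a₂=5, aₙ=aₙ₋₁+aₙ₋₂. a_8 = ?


Computing iteratively: 2, 5, 7, 12, 19, 31, 50, 81
a_8 = 81

a_8 = 81


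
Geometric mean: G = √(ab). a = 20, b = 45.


GM = √(20×45) = √900 = 30

GM = 30


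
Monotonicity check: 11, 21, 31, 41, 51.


Differences: 10, 10, 10, 10
All differences > 0 → strictly INCREASING

Monotonically increasing


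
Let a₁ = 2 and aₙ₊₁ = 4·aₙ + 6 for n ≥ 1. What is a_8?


Computing step by step:
a_1 = 2
a_2 = 14
a_3 = 62
a_4 = 254
a_5 = 1022
a_6 = 4094
a_7 = 16382
a_8 = 65534


a_8 = 65534


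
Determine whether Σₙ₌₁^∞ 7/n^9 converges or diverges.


p-series test: Σ c/n^p converges if p > 1, diverges if p ≤ 1 (constant c > 0 doesn't affect convergence).
p = 9
9 > 1 → CONVERGES

Converges (p = 9 > 1)


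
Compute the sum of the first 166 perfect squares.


n = 166
n(n+1)(2n+1)/6 = 166×167×333/6
= 9231426/6 = 1538571

Σk² = 1538571


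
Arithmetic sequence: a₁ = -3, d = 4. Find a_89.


aₙ = a₁ + (n-1)d
= -3 + (89-1)×4
= -3 + 352
= 349

a_89 = 349


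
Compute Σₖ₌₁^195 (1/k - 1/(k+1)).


Telescoping: adjacent terms cancel.
= 1/1 - 1/196
= 1 - 1/196 = 195/196

Sum = 195/196


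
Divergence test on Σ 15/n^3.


lim(n→∞) 15/n^3 = 0
lim aₙ = 0 → nth-term test is INCONCLUSIVE
(Need other tests; this is actually a convergent p-series with p=3 > 1)

Inconclusive (lim aₙ = 0; need another test)


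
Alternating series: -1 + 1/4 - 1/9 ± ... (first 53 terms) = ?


S = -1 + 1/4 - 1/9 + 1/16 - 1/25 + 1/36 - 1/49 + 1/64 ± ...
= -0.8226
(Full series converges to -π²/12 ≈ -0.8225)

S_53 = -0.8226


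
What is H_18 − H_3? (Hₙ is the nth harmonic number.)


Σₖ₌4^18 1/k = 1/4 + 1/5 + 1/6 + ... + 1/18
= 6786821/4084080
≈ 1.6618

Sum = 6786821/4084080 ≈ 1.6618


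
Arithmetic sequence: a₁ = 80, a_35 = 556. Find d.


d = (aₙ - a₁)/(n-1)
= (556 - 80)/(35-1)
= 476/34 = 14

d = 14


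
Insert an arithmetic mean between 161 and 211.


AM = (161 + 211)/2 = 372/2 = 186

AM = 186


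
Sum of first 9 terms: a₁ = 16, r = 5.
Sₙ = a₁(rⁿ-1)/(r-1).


Sₙ = 16×(5^9 - 1)/(5 - 1)
= 16×(1953125 - 1)/4
= 16×1953124/4
= 7812496

S_9 = 7812496


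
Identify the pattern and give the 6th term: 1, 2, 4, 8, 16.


Pattern: powers of 2: 2ⁿ
Terms: 1, 2, 4, 8, 16
Next term = 32

Next term = 32


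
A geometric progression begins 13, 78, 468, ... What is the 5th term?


aₙ = a₁·r^(n-1)
= 13×6^4
= 13×1296
= 16848

a_5 = 16848


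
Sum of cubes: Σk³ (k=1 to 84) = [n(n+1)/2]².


n(n+1)/2 = 84×85/2 = 3570
Σk³ = 3570² = 12744900

Σk³ = 12744900


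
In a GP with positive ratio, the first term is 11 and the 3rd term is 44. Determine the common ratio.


r^(n-1) = aₙ/a₁
r^2 = 44/11 = 4
r = 4^(1/2)
= ±2; taking r > 0 gives r = 2

r = 2


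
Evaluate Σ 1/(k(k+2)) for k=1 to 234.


1/(k(k+2)) = (1/2)·(1/k - 1/(k+2)) (partial fractions)
Telescoping: Σ = (1/2)·(1 + 1/2 - 1/235 - 1/236) = 82719/110920

Sum = 82719/110920


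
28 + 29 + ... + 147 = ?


Σₖ₌28^147 k = Σₖ₌₁^147 k − Σₖ₌₁^27 k
= 147·148/2 − 27·28/2
= 10878 − 378 = 10500

Σk = 10500


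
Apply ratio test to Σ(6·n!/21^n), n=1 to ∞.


aₙ = 6·n!/21^n
a_{n+1}/aₙ = (n+1)!/21^(n+1) × 21^n/n!  (constant 6 cancels)
= (n+1)/21
L = lim(n→∞) (n+1)/21 = ∞
L > 1 → series DIVERGES

Diverges (ratio test: L = ∞ > 1)


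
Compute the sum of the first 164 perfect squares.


n = 164
n(n+1)(2n+1)/6 = 164×165×329/6
= 8902740/6 = 1483790

Σk² = 1483790


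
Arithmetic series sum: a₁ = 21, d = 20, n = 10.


aₙ = 21 + (10-1)×20 = 201
Sₙ = n(a₁+aₙ)/2 = 10×(21+201)/2
= 10×222/2 = 1110

S_10 = 1110


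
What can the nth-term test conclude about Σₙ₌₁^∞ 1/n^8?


lim(n→∞) 1/n^8 = 0
lim aₙ = 0 → nth-term test is INCONCLUSIVE
(Need other tests; this is actually a convergent p-series with p=8 > 1)

Inconclusive (lim aₙ = 0; need another test)


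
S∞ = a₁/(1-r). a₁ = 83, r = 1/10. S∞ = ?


S∞ = a₁/(1-r) = 83/(1 - 1/10)
= 83/(9/10)
= 830/9

S∞ = 830/9


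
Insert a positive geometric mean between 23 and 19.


GM = √(23×19) = √437 = 20.9045

GM = 20.9045


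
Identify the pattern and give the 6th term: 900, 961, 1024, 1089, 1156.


Pattern: perfect squares: n²
Terms: 900, 961, 1024, 1089, 1156
Next term = 1225

Next term = 1225


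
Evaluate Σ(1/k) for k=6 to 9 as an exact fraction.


Σₖ₌6^9 1/k = 1/6 + 1/7 + 1/8 + 1/9
= 275/504
≈ 0.5456

Sum = 275/504 ≈ 0.5456


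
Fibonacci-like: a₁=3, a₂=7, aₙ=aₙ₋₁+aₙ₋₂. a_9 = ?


Computing iteratively: 3, 7, 10, 17, 27, 44, 71, 115, 186
a_9 = 186

a_9 = 186


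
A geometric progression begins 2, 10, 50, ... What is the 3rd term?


aₙ = a₁·r^(n-1)
= 2×5^2
= 2×25
= 50

a_3 = 50


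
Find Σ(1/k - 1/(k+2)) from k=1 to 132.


Telescoping with gap 2: two head and two tail terms survive.
= (1 + 1/2) - (1/133 + 1/134)
= 3/2 - 1/133 - 1/134 = 13233/8911

Sum = 13233/8911


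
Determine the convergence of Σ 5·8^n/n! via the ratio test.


aₙ = 5·8^n/n!
a_{n+1}/aₙ = 8^(n+1)/(n+1)! × n!/8^n  (constant 5 cancels)
= 8/(n+1)
L = lim(n→∞) 8/(n+1) = 0
L < 1 → series CONVERGES

Converges (ratio test: L = 0 < 1)


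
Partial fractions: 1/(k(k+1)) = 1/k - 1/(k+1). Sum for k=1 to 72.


1/(k(k+1)) = 1/k - 1/(k+1) (partial fractions)
Telescoping: Σ = 1 - 1/73 = 72/73

Sum = 72/73


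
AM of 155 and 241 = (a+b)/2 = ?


AM = (155 + 241)/2 = 396/2 = 198

AM = 198


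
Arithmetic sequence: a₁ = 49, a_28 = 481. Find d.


d = (aₙ - a₁)/(n-1)
= (481 - 49)/(28-1)
= 432/27 = 16

d = 16


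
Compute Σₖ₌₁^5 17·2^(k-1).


Sₙ = 17×(2^5 - 1)/(2 - 1)
= 17×(32 - 1)/1
= 17×31/1
= 527

S_5 = 527


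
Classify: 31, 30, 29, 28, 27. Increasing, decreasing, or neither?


Differences: -1, -1, -1, -1
All differences < 0 → strictly DECREASING

Monotonically decreasing


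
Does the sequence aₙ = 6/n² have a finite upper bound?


a₁ = 6, a₂ = 6/4, a₃ = 6/9, ...
0 < aₙ ≤ 6 for all n ≥ 1
The sequence IS bounded

Bounded (0 < aₙ ≤ 6)


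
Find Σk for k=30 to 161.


Σₖ₌30^161 k = Σₖ₌₁^161 k − Σₖ₌₁^29 k
= 161·162/2 − 29·30/2
= 13041 − 435 = 12606

Σk = 12606


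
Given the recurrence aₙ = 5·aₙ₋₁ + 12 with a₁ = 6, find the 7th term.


Computing step by step:
a_1 = 6
a_2 = 42
a_3 = 222
a_4 = 1122
a_5 = 5622
a_6 = 28122
a_7 = 140622


a_7 = 140622


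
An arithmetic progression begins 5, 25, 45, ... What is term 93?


aₙ = a₁ + (n-1)d
= 5 + (93-1)×20
= 5 + 1840
= 1845

a_93 = 1845


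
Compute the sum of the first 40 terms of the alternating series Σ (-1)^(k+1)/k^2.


S = 1 - 1/4 + 1/9 - 1/16 + 1/25 - 1/36 + 1/49 - 1/64 ± ...
= 0.8222
(Full series converges to +π²/12 ≈ +0.8225)

S_40 = 0.8222


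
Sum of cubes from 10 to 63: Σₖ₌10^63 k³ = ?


Σₖ₌10^63 k³ = [63·64/2]² − [9·10/2]²
= 4064256 − 2025 = 4062231

Σk³ = 4062231


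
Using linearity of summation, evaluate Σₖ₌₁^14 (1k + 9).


Σ(1k+9) = 1·Σk + 9·n
= 1·105 + 9·14
= 105 + 126 = 231

Σ = 231


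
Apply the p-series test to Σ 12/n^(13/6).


p-series test: Σ c/n^p converges if p > 1, diverges if p ≤ 1 (constant c > 0 doesn't affect convergence).
p = 13/6
13/6 > 1 → CONVERGES

Converges (p = 13/6 > 1)


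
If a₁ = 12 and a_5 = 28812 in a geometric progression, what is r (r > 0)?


r^(n-1) = aₙ/a₁
r^4 = 28812/12 = 2401
r = 2401^(1/4)
= ±7; taking r > 0 gives r = 7

r = 7


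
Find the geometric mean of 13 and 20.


GM = √(13×20) = √260 = 16.1245

GM = 16.1245


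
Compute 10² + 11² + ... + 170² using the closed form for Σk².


Σₖ₌10^170 k² = Σₖ₌₁^170 k² − Σₖ₌₁^9 k²
= 170·171·341/6 − 9·10·19/6
= 1652145 − 285 = 1651860

Σk² = 1651860


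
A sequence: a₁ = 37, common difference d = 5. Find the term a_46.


aₙ = a₁ + (n-1)d
= 37 + (46-1)×5
= 37 + 225
= 262

a_46 = 262


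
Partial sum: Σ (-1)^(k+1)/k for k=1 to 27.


S = 1 - 1/2 + 1/3 - 1/4 + 1/5 - 1/6 + 1/7 - 1/8 ± ...
= 0.7113
(Full series converges to +ln(2) ≈ +0.6931)

S_27 = 0.7113


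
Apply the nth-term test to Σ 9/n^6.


lim(n→∞) 9/n^6 = 0
lim aₙ = 0 → nth-term test is INCONCLUSIVE
(Need other tests; this is actually a convergent p-series with p=6 > 1)

Inconclusive (lim aₙ = 0; need another test)


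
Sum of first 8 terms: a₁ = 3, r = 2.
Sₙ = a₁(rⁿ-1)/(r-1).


Sₙ = 3×(2^8 - 1)/(2 - 1)
= 3×(256 - 1)/1
= 3×255/1
= 765

S_8 = 765


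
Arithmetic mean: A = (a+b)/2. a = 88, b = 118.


AM = (88 + 118)/2 = 206/2 = 103

AM = 103


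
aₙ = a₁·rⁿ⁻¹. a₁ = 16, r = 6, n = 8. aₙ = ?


aₙ = a₁·r^(n-1)
= 16×6^7
= 16×279936
= 4478976

a_8 = 4478976


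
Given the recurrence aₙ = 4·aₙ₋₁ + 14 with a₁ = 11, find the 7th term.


Computing step by step:
a_1 = 11
a_2 = 58
a_3 = 246
a_4 = 998
a_5 = 4006
a_6 = 16038
a_7 = 64166


a_7 = 64166


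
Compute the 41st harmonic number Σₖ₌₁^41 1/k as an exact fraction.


H_41 = 1/1 + 1/2 + 1/3 + ... + 1/41
= 85691034670497533/19914562703599200
≈ 4.3029

H_41 = 85691034670497533/19914562703599200 ≈ 4.3029


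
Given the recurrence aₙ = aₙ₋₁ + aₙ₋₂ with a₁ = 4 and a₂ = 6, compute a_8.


Computing iteratively: 4, 6, 10, 16, 26, 42, 68, 110
a_8 = 110

a_8 = 110


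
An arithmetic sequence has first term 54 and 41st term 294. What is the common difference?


d = (aₙ - a₁)/(n-1)
= (294 - 54)/(41-1)
= 240/40 = 6

d = 6


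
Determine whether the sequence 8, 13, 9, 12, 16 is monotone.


Differences: 5, -4, 3, 4
Difference at position 1 is +5 (> 0) but position 2 is -4 (< 0) — sequence both rises and falls
→ NOT monotonic

Not monotonic


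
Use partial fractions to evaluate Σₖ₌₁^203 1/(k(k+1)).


1/(k(k+1)) = 1/k - 1/(k+1) (partial fractions)
Telescoping: Σ = 1 - 1/204 = 203/204

Sum = 203/204


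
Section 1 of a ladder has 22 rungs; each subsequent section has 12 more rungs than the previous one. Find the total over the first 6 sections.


aₙ = 22 + (6-1)×12 = 82
Sₙ = n(a₁+aₙ)/2 = 6×(22+82)/2
= 6×104/2 = 312

S_6 = 312


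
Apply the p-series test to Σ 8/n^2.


p-series test: Σ c/n^p converges if p > 1, diverges if p ≤ 1 (constant c > 0 doesn't affect convergence).
p = 2
2 > 1 → CONVERGES

Converges (p = 2 > 1)


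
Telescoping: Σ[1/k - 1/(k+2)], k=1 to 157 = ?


Telescoping with gap 2: two head and two tail terms survive.
= (1 + 1/2) - (1/158 + 1/159)
= 3/2 - 1/158 - 1/159 = 18683/12561

Sum = 18683/12561


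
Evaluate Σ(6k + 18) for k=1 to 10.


Σ(6k+18) = 6·Σk + 18·n
= 6·55 + 18·10
= 330 + 180 = 510

Σ = 510


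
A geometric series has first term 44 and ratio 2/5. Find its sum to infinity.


S∞ = a₁/(1-r) = 44/(1 - 2/5)
= 44/(3/5)
= 220/3

S∞ = 220/3


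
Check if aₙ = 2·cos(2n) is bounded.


For all n, -1 ≤ cos(2n) ≤ 1, so -2 ≤ 2·cos(2n) ≤ 2
Lower bound: -2, Upper bound: 2
The sequence IS bounded

Bounded (-2 ≤ aₙ ≤ 2)


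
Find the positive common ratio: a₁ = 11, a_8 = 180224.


r^(n-1) = aₙ/a₁
r^7 = 180224/11 = 16384
r = 16384^(1/7)
= 4

r = 4


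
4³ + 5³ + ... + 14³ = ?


Σₖ₌4^14 k³ = [14·15/2]² − [3·4/2]²
= 11025 − 36 = 10989

Σk³ = 10989


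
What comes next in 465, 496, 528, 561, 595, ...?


Pattern: triangular numbers: n(n+1)/2
Terms: 465, 496, 528, 561, 595
Next term = 630

Next term = 630


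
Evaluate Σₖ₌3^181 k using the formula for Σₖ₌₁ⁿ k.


Σₖ₌3^181 k = Σₖ₌₁^181 k − Σₖ₌₁^2 k
= 181·182/2 − 2·3/2
= 16471 − 3 = 16468

Σk = 16468


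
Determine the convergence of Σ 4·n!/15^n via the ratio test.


aₙ = 4·n!/15^n
a_{n+1}/aₙ = (n+1)!/15^(n+1) × 15^n/n!  (constant 4 cancels)
= (n+1)/15
L = lim(n→∞) (n+1)/15 = ∞
L > 1 → series DIVERGES

Diverges (ratio test: L = ∞ > 1)


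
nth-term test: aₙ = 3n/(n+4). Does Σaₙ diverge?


lim(n→∞) 3n/(n+4) = 3/1 = 3  (divide numerator and denominator by n)
lim aₙ = 3 ≠ 0 → series DIVERGES

Diverges (lim aₙ = 3 ≠ 0)


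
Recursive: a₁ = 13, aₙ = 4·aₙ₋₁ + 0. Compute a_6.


Computing step by step:
a_1 = 13
a_2 = 52
a_3 = 208
a_4 = 832
a_5 = 3328
a_6 = 13312


a_6 = 13312


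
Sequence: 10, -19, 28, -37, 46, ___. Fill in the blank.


Pattern: alternating sign, magnitude arithmetic (d=9)
Terms: 10, -19, 28, -37, 46
Next term = -55

Next term = -55


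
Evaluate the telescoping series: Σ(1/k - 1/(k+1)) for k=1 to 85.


Telescoping: adjacent terms cancel.
= 1/1 - 1/86
= 1 - 1/86 = 85/86

Sum = 85/86


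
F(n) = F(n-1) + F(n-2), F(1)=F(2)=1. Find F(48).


Fibonacci sequence: 1, 1, 2, 3, 5, 8, 13, 21, 34, 55, 89, ...
F(48) = 4807526976

F(48) = 4807526976


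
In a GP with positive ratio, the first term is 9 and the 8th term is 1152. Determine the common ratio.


r^(n-1) = aₙ/a₁
r^7 = 1152/9 = 128
r = 128^(1/7)
= 2

r = 2


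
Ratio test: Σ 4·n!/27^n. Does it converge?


aₙ = 4·n!/27^n
a_{n+1}/aₙ = (n+1)!/27^(n+1) × 27^n/n!  (constant 4 cancels)
= (n+1)/27
L = lim(n→∞) (n+1)/27 = ∞
L > 1 → series DIVERGES

Diverges (ratio test: L = ∞ > 1)


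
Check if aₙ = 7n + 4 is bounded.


aₙ = 7n + 4 → as n→∞, aₙ→∞
No finite upper bound exists
The sequence is UNBOUNDED

Unbounded (aₙ → ∞ as n → ∞)


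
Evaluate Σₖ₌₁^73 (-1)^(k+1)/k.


S = 1 - 1/2 + 1/3 - 1/4 + 1/5 - 1/6 + 1/7 - 1/8 ± ...
= 0.6999
(Full series converges to +ln(2) ≈ +0.6931)

S_73 = 0.6999


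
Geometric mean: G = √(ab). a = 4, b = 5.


GM = √(4×5) = √20 = 4.4721

GM = 4.4721


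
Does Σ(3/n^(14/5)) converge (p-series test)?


p-series test: Σ c/n^p converges if p > 1, diverges if p ≤ 1 (constant c > 0 doesn't affect convergence).
p = 14/5
14/5 > 1 → CONVERGES

Converges (p = 14/5 > 1)


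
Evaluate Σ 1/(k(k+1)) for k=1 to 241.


1/(k(k+1)) = 1/k - 1/(k+1) (partial fractions)
Telescoping: Σ = 1 - 1/242 = 241/242

Sum = 241/242


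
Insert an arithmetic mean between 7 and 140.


AM = (7 + 140)/2 = 147/2 = 73.5

AM = 73.5


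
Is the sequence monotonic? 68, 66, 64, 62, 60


Differences: -2, -2, -2, -2
All differences < 0 → strictly DECREASING

Monotonically decreasing


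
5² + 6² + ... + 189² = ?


Σₖ₌5^189 k² = Σₖ₌₁^189 k² − Σₖ₌₁^4 k²
= 189·190·379/6 − 4·5·9/6
= 2268315 − 30 = 2268285

Σk² = 2268285


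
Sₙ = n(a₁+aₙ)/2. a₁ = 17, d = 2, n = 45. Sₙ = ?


aₙ = 17 + (45-1)×2 = 105
Sₙ = n(a₁+aₙ)/2 = 45×(17+105)/2
= 45×122/2 = 2745

S_45 = 2745


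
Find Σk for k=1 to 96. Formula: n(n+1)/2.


n(n+1)/2 = 96×97/2 = 9312/2 = 4656

Σk = 4656


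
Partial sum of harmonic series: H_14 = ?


H_14 = 1/1 + 1/2 + 1/3 + ... + 1/14
= 1171733/360360
≈ 3.2516

H_14 = 1171733/360360 ≈ 3.2516


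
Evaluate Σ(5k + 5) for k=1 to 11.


Σ(5k+5) = 5·Σk + 5·n
= 5·66 + 5·11
= 330 + 55 = 385

Σ = 385


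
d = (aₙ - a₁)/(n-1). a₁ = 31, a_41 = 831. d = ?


d = (aₙ - a₁)/(n-1)
= (831 - 31)/(41-1)
= 800/40 = 20

d = 20


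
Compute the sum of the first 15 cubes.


n(n+1)/2 = 15×16/2 = 120
Σk³ = 120² = 14400

Σk³ = 14400


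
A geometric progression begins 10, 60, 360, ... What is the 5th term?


aₙ = a₁·r^(n-1)
= 10×6^4
= 10×1296
= 12960

a_5 = 12960


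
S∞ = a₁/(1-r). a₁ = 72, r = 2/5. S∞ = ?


S∞ = a₁/(1-r) = 72/(1 - 2/5)
= 72/(3/5)
= 120

S∞ = 120


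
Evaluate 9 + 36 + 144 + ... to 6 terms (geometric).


Sₙ = 9×(4^6 - 1)/(4 - 1)
= 9×(4096 - 1)/3
= 9×4095/3
= 12285

S_6 = 12285


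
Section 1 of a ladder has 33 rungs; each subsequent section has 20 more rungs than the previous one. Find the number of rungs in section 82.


aₙ = a₁ + (n-1)d
= 33 + (82-1)×20
= 33 + 1620
= 1653

a_82 = 1653


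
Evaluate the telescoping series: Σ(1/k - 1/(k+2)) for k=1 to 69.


Telescoping with gap 2: two head and two tail terms survive.
= (1 + 1/2) - (1/70 + 1/71)
= 3/2 - 1/70 - 1/71 = 3657/2485

Sum = 3657/2485


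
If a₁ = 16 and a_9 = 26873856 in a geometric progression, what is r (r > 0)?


r^(n-1) = aₙ/a₁
r^8 = 26873856/16 = 1679616
r = 1679616^(1/8)
= ±6; taking r > 0 gives r = 6

r = 6


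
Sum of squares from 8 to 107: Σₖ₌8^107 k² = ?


Σₖ₌8^107 k² = Σₖ₌₁^107 k² − Σₖ₌₁^7 k²
= 107·108·215/6 − 7·8·15/6
= 414090 − 140 = 413950

Σk² = 413950


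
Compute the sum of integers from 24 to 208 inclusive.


Σₖ₌24^208 k = Σₖ₌₁^208 k − Σₖ₌₁^23 k
= 208·209/2 − 23·24/2
= 21736 − 276 = 21460

Σk = 21460


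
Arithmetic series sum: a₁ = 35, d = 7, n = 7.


aₙ = 35 + (7-1)×7 = 77
Sₙ = n(a₁+aₙ)/2 = 7×(35+77)/2
= 7×112/2 = 392

S_7 = 392


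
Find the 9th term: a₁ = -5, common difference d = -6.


aₙ = a₁ + (n-1)d
= -5 + (9-1)×-6
= -5 - 48
= -53

a_9 = -53


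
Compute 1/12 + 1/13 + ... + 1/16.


Σₖ₌12^16 1/k = 1/12 + 1/13 + 1/14 + 1/15 + 1/16
= 2627/7280
≈ 0.3609

Sum = 2627/7280 ≈ 0.3609


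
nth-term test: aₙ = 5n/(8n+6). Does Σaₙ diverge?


lim(n→∞) 5n/(8n+6) = 5/8 = 5/8  (divide numerator and denominator by n)
lim aₙ = 5/8 ≠ 0 → series DIVERGES

Diverges (lim aₙ = 5/8 ≠ 0)


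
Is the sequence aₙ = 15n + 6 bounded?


aₙ = 15n + 6 → as n→∞, aₙ→∞
No finite upper bound exists
The sequence is UNBOUNDED

Unbounded (aₙ → ∞ as n → ∞)


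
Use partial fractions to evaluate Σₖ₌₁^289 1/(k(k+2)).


1/(k(k+2)) = (1/2)·(1/k - 1/(k+2)) (partial fractions)
Telescoping: Σ = (1/2)·(1 + 1/2 - 1/290 - 1/291) = 31501/42195

Sum = 31501/42195


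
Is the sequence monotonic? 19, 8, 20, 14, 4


Differences: -11, 12, -6, -10
Difference at position 2 is +12 (> 0) but position 1 is -11 (< 0) — sequence both rises and falls
→ NOT monotonic

Not monotonic


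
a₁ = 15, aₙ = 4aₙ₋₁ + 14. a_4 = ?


Computing step by step:
a_1 = 15
a_2 = 74
a_3 = 310
a_4 = 1254


a_4 = 1254


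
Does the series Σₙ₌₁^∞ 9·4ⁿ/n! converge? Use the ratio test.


aₙ = 9·4^n/n!
a_{n+1}/aₙ = 4^(n+1)/(n+1)! × n!/4^n  (constant 9 cancels)
= 4/(n+1)
L = lim(n→∞) 4/(n+1) = 0
L < 1 → series CONVERGES

Converges (ratio test: L = 0 < 1)


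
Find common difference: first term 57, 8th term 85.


d = (aₙ - a₁)/(n-1)
= (85 - 57)/(8-1)
= 28/7 = 4

d = 4


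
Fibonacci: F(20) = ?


Fibonacci sequence: 1, 1, 2, 3, 5, 8, 13, 21, 34, 55, 89, ...
F(20) = 6765

F(20) = 6765


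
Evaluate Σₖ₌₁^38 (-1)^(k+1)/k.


S = 1 - 1/2 + 1/3 - 1/4 + 1/5 - 1/6 + 1/7 - 1/8 ± ...
= 0.6802
(Full series converges to +ln(2) ≈ +0.6931)

S_38 = 0.6802


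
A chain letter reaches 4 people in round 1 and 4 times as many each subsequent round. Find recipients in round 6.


aₙ = a₁·r^(n-1)
= 4×4^5
= 4×1024
= 4096

a_6 = 4096


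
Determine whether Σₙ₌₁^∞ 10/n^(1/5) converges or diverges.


p-series test: Σ c/n^p converges if p > 1, diverges if p ≤ 1 (constant c > 0 doesn't affect convergence).
p = 1/5
1/5 ≤ 1 → DIVERGES

Diverges (p = 1/5 ≤ 1)


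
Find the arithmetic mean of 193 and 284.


AM = (193 + 284)/2 = 477/2 = 238.5

AM = 238.5


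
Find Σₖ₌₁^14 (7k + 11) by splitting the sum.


Σ(7k+11) = 7·Σk + 11·n
= 7·105 + 11·14
= 735 + 154 = 889

Σ = 889


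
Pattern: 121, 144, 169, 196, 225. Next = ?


Pattern: perfect squares: n²
Terms: 121, 144, 169, 196, 225
Next term = 256

Next term = 256


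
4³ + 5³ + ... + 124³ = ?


Σₖ₌4^124 k³ = [124·125/2]² − [3·4/2]²
= 60062500 − 36 = 60062464

Σk³ = 60062464


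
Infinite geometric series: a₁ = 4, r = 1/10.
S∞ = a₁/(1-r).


S∞ = a₁/(1-r) = 4/(1 - 1/10)
= 4/(9/10)
= 40/9

S∞ = 40/9


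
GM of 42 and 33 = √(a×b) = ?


GM = √(42×33) = √1386 = 37.229

GM = 37.229


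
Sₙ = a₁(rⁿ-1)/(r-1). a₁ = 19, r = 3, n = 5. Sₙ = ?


Sₙ = 19×(3^5 - 1)/(3 - 1)
= 19×(243 - 1)/2
= 19×242/2
= 2299

S_5 = 2299


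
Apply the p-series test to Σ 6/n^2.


p-series test: Σ c/n^p converges if p > 1, diverges if p ≤ 1 (constant c > 0 doesn't affect convergence).
p = 2
2 > 1 → CONVERGES

Converges (p = 2 > 1)


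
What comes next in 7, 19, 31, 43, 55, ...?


Pattern: arithmetic (d=12)
Terms: 7, 19, 31, 43, 55
Next term = 67

Next term = 67


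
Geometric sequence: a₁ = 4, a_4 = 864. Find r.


r^(n-1) = aₙ/a₁
r^3 = 864/4 = 216
r = 216^(1/3)
= 6

r = 6


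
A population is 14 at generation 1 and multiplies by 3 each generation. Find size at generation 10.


aₙ = a₁·r^(n-1)
= 14×3^9
= 14×19683
= 275562

a_10 = 275562


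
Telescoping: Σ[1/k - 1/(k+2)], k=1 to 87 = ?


Telescoping with gap 2: two head and two tail terms survive.
= (1 + 1/2) - (1/88 + 1/89)
= 3/2 - 1/88 - 1/89 = 11571/7832

Sum = 11571/7832


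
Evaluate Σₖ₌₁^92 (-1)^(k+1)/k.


S = 1 - 1/2 + 1/3 - 1/4 + 1/5 - 1/6 + 1/7 - 1/8 ± ...
= 0.6877
(Full series converges to +ln(2) ≈ +0.6931)

S_92 = 0.6877


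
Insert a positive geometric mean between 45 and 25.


GM = √(45×25) = √1125 = 33.541

GM = 33.541


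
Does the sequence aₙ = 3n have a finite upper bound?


aₙ = 3n → as n→∞, aₙ→∞
No finite upper bound exists
The sequence is UNBOUNDED

Unbounded (aₙ → ∞ as n → ∞)


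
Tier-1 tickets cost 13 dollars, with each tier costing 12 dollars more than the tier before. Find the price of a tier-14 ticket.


aₙ = a₁ + (n-1)d
= 13 + (14-1)×12
= 13 + 156
= 169

a_14 = 169


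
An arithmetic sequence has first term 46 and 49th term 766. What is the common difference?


d = (aₙ - a₁)/(n-1)
= (766 - 46)/(49-1)
= 720/48 = 15

d = 15


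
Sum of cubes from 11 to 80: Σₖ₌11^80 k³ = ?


Σₖ₌11^80 k³ = [80·81/2]² − [10·11/2]²
= 10497600 − 3025 = 10494575

Σk³ = 10494575


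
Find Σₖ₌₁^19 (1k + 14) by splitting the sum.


Σ(1k+14) = 1·Σk + 14·n
= 1·190 + 14·19
= 190 + 266 = 456

Σ = 456


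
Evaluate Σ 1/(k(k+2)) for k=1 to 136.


1/(k(k+2)) = (1/2)·(1/k - 1/(k+2)) (partial fractions)
Telescoping: Σ = (1/2)·(1 + 1/2 - 1/137 - 1/138) = 7021/9453

Sum = 7021/9453


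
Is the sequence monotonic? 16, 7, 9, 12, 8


Differences: -9, 2, 3, -4
Difference at position 2 is +2 (> 0) but position 1 is -9 (< 0) — sequence both rises and falls
→ NOT monotonic

Not monotonic


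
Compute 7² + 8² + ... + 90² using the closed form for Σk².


Σₖ₌7^90 k² = Σₖ₌₁^90 k² − Σₖ₌₁^6 k²
= 90·91·181/6 − 6·7·13/6
= 247065 − 91 = 246974

Σk² = 246974


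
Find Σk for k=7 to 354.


Σₖ₌7^354 k = Σₖ₌₁^354 k − Σₖ₌₁^6 k
= 354·355/2 − 6·7/2
= 62835 − 21 = 62814

Σk = 62814


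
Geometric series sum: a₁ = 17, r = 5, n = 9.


Sₙ = 17×(5^9 - 1)/(5 - 1)
= 17×(1953125 - 1)/4
= 17×1953124/4
= 8300777

S_9 = 8300777


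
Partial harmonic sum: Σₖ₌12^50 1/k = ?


Σₖ₌12^50 1/k = 1/12 + 1/13 + 1/14 + ... + 1/50
= 4584503288084926883939/3099044504245996706400
≈ 1.4793

Sum = 4584503288084926883939/3099044504245996706400 ≈ 1.4793


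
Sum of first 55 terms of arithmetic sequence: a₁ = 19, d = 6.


aₙ = 19 + (55-1)×6 = 343
Sₙ = n(a₁+aₙ)/2 = 55×(19+343)/2
= 55×362/2 = 9955

S_55 = 9955


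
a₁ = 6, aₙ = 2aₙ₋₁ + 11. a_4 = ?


Computing step by step:
a_1 = 6
a_2 = 23
a_3 = 57
a_4 = 125


a_4 = 125


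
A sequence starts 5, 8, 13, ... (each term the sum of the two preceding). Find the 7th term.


Computing iteratively: 5, 8, 13, 21, 34, 55, 89
a_7 = 89

a_7 = 89


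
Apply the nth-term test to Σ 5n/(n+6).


lim(n→∞) 5n/(n+6) = 5/1 = 5  (divide numerator and denominator by n)
lim aₙ = 5 ≠ 0 → series DIVERGES

Diverges (lim aₙ = 5 ≠ 0)


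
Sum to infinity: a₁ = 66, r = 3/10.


S∞ = a₁/(1-r) = 66/(1 - 3/10)
= 66/(7/10)
= 660/7

S∞ = 660/7


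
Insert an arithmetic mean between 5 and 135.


AM = (5 + 135)/2 = 140/2 = 70

AM = 70


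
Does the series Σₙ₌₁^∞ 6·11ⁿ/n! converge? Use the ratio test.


aₙ = 6·11^n/n!
a_{n+1}/aₙ = 11^(n+1)/(n+1)! × n!/11^n  (constant 6 cancels)
= 11/(n+1)
L = lim(n→∞) 11/(n+1) = 0
L < 1 → series CONVERGES

Converges (ratio test: L = 0 < 1)


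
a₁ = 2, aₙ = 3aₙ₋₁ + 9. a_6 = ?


Computing step by step:
a_1 = 2
a_2 = 15
a_3 = 54
a_4 = 171
a_5 = 522
a_6 = 1575


a_6 = 1575


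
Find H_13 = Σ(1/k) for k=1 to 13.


H_13 = 1/1 + 1/2 + 1/3 + ... + 1/13
= 1145993/360360
≈ 3.1801

H_13 = 1145993/360360 ≈ 3.1801


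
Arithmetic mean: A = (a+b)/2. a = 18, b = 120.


AM = (18 + 120)/2 = 138/2 = 69

AM = 69


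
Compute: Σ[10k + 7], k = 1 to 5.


Σ(10k+7) = 10·Σk + 7·n
= 10·15 + 7·5
= 150 + 35 = 185

Σ = 185


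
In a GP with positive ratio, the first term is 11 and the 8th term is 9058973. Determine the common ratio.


r^(n-1) = aₙ/a₁
r^7 = 9058973/11 = 823543
r = 823543^(1/7)
= 7

r = 7


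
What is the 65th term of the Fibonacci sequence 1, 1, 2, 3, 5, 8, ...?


Fibonacci sequence: 1, 1, 2, 3, 5, 8, 13, 21, 34, 55, 89, ...
F(65) = 17167680177565

F(65) = 17167680177565


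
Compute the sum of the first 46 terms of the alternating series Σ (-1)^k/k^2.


S = -1 + 1/4 - 1/9 + 1/16 - 1/25 + 1/36 - 1/49 + 1/64 ± ...
= -0.8222
(Full series converges to -π²/12 ≈ -0.8225)

S_46 = -0.8222


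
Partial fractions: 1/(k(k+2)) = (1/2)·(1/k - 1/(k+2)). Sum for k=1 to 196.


1/(k(k+2)) = (1/2)·(1/k - 1/(k+2)) (partial fractions)
Telescoping: Σ = (1/2)·(1 + 1/2 - 1/197 - 1/198) = 29057/39006

Sum = 29057/39006


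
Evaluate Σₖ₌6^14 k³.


Σₖ₌6^14 k³ = [14·15/2]² − [5·6/2]²
= 11025 − 225 = 10800

Σk³ = 10800


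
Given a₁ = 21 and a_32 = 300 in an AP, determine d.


d = (aₙ - a₁)/(n-1)
= (300 - 21)/(32-1)
= 279/31 = 9

d = 9


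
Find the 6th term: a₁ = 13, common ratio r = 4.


aₙ = a₁·r^(n-1)
= 13×4^5
= 13×1024
= 13312

a_6 = 13312


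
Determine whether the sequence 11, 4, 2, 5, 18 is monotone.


Differences: -7, -2, 3, 13
Difference at position 3 is +3 (> 0) but position 1 is -7 (< 0) — sequence both rises and falls
→ NOT monotonic

Not monotonic


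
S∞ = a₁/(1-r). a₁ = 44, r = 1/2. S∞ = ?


S∞ = a₁/(1-r) = 44/(1 - 1/2)
= 44/(1/2)
= 88

S∞ = 88
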